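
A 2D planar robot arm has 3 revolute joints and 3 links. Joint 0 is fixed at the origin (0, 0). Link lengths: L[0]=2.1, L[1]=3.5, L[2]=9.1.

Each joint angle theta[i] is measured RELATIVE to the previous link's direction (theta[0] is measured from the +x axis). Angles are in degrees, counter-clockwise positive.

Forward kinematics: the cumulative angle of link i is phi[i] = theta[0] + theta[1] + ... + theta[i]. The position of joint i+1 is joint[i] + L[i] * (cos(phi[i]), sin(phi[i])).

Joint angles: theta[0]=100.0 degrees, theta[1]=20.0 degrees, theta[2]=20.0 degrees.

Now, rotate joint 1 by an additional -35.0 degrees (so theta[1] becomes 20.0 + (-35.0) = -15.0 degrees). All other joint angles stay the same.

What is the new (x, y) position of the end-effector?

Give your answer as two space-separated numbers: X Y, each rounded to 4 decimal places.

Answer: -2.4149 14.3447

Derivation:
joint[0] = (0.0000, 0.0000)  (base)
link 0: phi[0] = 100 = 100 deg
  cos(100 deg) = -0.1736, sin(100 deg) = 0.9848
  joint[1] = (0.0000, 0.0000) + 2.1 * (-0.1736, 0.9848) = (0.0000 + -0.3647, 0.0000 + 2.0681) = (-0.3647, 2.0681)
link 1: phi[1] = 100 + -15 = 85 deg
  cos(85 deg) = 0.0872, sin(85 deg) = 0.9962
  joint[2] = (-0.3647, 2.0681) + 3.5 * (0.0872, 0.9962) = (-0.3647 + 0.3050, 2.0681 + 3.4867) = (-0.0596, 5.5548)
link 2: phi[2] = 100 + -15 + 20 = 105 deg
  cos(105 deg) = -0.2588, sin(105 deg) = 0.9659
  joint[3] = (-0.0596, 5.5548) + 9.1 * (-0.2588, 0.9659) = (-0.0596 + -2.3553, 5.5548 + 8.7899) = (-2.4149, 14.3447)
End effector: (-2.4149, 14.3447)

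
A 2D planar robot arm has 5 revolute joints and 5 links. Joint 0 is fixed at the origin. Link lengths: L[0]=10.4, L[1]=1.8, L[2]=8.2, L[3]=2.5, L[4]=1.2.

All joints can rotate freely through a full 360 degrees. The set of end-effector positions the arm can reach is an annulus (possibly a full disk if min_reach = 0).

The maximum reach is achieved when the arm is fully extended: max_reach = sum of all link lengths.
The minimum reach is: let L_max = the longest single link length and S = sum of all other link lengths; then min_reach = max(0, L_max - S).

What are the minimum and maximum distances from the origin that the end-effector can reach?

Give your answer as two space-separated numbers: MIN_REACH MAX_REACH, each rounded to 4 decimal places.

Link lengths: [10.4, 1.8, 8.2, 2.5, 1.2]
max_reach = 10.4 + 1.8 + 8.2 + 2.5 + 1.2 = 24.1
L_max = max([10.4, 1.8, 8.2, 2.5, 1.2]) = 10.4
S (sum of others) = 24.1 - 10.4 = 13.7
min_reach = max(0, 10.4 - 13.7) = max(0, -3.3) = 0

Answer: 0.0000 24.1000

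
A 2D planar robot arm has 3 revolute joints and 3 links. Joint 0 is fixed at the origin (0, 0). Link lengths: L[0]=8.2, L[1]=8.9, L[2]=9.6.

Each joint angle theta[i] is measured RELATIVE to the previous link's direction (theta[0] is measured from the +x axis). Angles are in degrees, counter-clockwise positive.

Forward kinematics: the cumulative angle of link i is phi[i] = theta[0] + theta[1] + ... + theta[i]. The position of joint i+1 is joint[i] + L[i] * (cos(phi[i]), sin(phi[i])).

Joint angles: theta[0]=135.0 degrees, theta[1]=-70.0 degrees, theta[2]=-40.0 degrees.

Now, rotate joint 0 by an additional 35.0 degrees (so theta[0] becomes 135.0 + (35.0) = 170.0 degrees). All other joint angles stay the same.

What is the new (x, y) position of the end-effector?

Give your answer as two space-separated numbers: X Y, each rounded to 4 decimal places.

Answer: -4.8209 18.5025

Derivation:
joint[0] = (0.0000, 0.0000)  (base)
link 0: phi[0] = 170 = 170 deg
  cos(170 deg) = -0.9848, sin(170 deg) = 0.1736
  joint[1] = (0.0000, 0.0000) + 8.2 * (-0.9848, 0.1736) = (0.0000 + -8.0754, 0.0000 + 1.4239) = (-8.0754, 1.4239)
link 1: phi[1] = 170 + -70 = 100 deg
  cos(100 deg) = -0.1736, sin(100 deg) = 0.9848
  joint[2] = (-8.0754, 1.4239) + 8.9 * (-0.1736, 0.9848) = (-8.0754 + -1.5455, 1.4239 + 8.7648) = (-9.6209, 10.1887)
link 2: phi[2] = 170 + -70 + -40 = 60 deg
  cos(60 deg) = 0.5000, sin(60 deg) = 0.8660
  joint[3] = (-9.6209, 10.1887) + 9.6 * (0.5000, 0.8660) = (-9.6209 + 4.8000, 10.1887 + 8.3138) = (-4.8209, 18.5025)
End effector: (-4.8209, 18.5025)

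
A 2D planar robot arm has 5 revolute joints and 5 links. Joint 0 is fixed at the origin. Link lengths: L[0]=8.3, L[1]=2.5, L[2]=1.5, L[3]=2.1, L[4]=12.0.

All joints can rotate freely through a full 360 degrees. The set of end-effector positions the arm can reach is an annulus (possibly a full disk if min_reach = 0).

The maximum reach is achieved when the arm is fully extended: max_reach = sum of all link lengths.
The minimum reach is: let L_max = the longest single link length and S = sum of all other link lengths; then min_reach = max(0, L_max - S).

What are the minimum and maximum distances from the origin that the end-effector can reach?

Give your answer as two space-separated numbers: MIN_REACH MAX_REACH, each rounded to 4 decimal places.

Link lengths: [8.3, 2.5, 1.5, 2.1, 12.0]
max_reach = 8.3 + 2.5 + 1.5 + 2.1 + 12 = 26.4
L_max = max([8.3, 2.5, 1.5, 2.1, 12.0]) = 12
S (sum of others) = 26.4 - 12 = 14.4
min_reach = max(0, 12 - 14.4) = max(0, -2.4) = 0

Answer: 0.0000 26.4000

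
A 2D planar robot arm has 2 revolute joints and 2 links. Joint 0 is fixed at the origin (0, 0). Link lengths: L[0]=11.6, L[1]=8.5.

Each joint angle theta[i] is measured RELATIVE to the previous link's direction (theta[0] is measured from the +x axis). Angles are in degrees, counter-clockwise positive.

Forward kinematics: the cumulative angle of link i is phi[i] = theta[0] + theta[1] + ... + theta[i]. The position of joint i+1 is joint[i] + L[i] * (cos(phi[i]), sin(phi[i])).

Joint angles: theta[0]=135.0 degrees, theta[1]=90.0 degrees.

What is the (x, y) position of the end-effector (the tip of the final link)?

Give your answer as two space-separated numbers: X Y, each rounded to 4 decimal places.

Answer: -14.2128 2.1920

Derivation:
joint[0] = (0.0000, 0.0000)  (base)
link 0: phi[0] = 135 = 135 deg
  cos(135 deg) = -0.7071, sin(135 deg) = 0.7071
  joint[1] = (0.0000, 0.0000) + 11.6 * (-0.7071, 0.7071) = (0.0000 + -8.2024, 0.0000 + 8.2024) = (-8.2024, 8.2024)
link 1: phi[1] = 135 + 90 = 225 deg
  cos(225 deg) = -0.7071, sin(225 deg) = -0.7071
  joint[2] = (-8.2024, 8.2024) + 8.5 * (-0.7071, -0.7071) = (-8.2024 + -6.0104, 8.2024 + -6.0104) = (-14.2128, 2.1920)
End effector: (-14.2128, 2.1920)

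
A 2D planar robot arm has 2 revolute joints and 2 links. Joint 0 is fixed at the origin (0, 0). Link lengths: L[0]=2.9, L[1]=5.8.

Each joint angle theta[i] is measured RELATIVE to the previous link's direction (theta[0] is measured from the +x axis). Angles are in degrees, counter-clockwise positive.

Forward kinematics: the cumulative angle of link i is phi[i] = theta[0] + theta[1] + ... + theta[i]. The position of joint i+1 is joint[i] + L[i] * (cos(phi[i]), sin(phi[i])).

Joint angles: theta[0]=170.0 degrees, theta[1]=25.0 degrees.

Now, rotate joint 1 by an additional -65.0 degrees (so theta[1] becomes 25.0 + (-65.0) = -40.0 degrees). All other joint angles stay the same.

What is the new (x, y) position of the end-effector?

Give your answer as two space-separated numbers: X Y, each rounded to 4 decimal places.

joint[0] = (0.0000, 0.0000)  (base)
link 0: phi[0] = 170 = 170 deg
  cos(170 deg) = -0.9848, sin(170 deg) = 0.1736
  joint[1] = (0.0000, 0.0000) + 2.9 * (-0.9848, 0.1736) = (0.0000 + -2.8559, 0.0000 + 0.5036) = (-2.8559, 0.5036)
link 1: phi[1] = 170 + -40 = 130 deg
  cos(130 deg) = -0.6428, sin(130 deg) = 0.7660
  joint[2] = (-2.8559, 0.5036) + 5.8 * (-0.6428, 0.7660) = (-2.8559 + -3.7282, 0.5036 + 4.4431) = (-6.5841, 4.9466)
End effector: (-6.5841, 4.9466)

Answer: -6.5841 4.9466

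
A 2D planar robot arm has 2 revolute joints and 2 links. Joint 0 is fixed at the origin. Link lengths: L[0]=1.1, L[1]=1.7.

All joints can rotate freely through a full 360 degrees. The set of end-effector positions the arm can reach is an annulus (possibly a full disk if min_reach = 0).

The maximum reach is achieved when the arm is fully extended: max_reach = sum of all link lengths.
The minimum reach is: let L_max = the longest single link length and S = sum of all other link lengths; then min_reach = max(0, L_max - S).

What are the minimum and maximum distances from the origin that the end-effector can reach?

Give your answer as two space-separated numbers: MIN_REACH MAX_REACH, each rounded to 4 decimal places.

Answer: 0.6000 2.8000

Derivation:
Link lengths: [1.1, 1.7]
max_reach = 1.1 + 1.7 = 2.8
L_max = max([1.1, 1.7]) = 1.7
S (sum of others) = 2.8 - 1.7 = 1.1
min_reach = max(0, 1.7 - 1.1) = max(0, 0.6) = 0.6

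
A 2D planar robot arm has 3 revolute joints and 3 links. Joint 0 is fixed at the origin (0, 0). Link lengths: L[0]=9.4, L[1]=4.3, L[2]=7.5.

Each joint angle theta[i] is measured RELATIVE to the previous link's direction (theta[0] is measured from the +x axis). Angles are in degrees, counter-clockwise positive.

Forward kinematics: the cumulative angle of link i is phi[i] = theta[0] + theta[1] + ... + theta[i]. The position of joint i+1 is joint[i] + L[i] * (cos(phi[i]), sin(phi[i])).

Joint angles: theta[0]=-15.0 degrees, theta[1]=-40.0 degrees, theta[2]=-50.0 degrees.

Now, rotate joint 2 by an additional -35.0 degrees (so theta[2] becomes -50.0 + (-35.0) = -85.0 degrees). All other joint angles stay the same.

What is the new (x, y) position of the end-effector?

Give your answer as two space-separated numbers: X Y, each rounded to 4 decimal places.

joint[0] = (0.0000, 0.0000)  (base)
link 0: phi[0] = -15 = -15 deg
  cos(-15 deg) = 0.9659, sin(-15 deg) = -0.2588
  joint[1] = (0.0000, 0.0000) + 9.4 * (0.9659, -0.2588) = (0.0000 + 9.0797, 0.0000 + -2.4329) = (9.0797, -2.4329)
link 1: phi[1] = -15 + -40 = -55 deg
  cos(-55 deg) = 0.5736, sin(-55 deg) = -0.8192
  joint[2] = (9.0797, -2.4329) + 4.3 * (0.5736, -0.8192) = (9.0797 + 2.4664, -2.4329 + -3.5224) = (11.5461, -5.9553)
link 2: phi[2] = -15 + -40 + -85 = -140 deg
  cos(-140 deg) = -0.7660, sin(-140 deg) = -0.6428
  joint[3] = (11.5461, -5.9553) + 7.5 * (-0.7660, -0.6428) = (11.5461 + -5.7453, -5.9553 + -4.8209) = (5.8007, -10.7762)
End effector: (5.8007, -10.7762)

Answer: 5.8007 -10.7762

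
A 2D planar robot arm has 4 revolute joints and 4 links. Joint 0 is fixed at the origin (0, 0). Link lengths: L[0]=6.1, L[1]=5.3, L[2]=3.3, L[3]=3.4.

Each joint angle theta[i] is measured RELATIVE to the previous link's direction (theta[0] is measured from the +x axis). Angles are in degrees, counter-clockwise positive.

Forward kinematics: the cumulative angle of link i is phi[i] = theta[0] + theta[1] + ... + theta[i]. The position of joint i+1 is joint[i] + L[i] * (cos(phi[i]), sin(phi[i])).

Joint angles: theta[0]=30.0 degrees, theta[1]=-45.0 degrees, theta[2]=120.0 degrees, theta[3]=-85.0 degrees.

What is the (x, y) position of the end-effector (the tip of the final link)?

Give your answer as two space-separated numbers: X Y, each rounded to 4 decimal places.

Answer: 12.7430 6.0287

Derivation:
joint[0] = (0.0000, 0.0000)  (base)
link 0: phi[0] = 30 = 30 deg
  cos(30 deg) = 0.8660, sin(30 deg) = 0.5000
  joint[1] = (0.0000, 0.0000) + 6.1 * (0.8660, 0.5000) = (0.0000 + 5.2828, 0.0000 + 3.0500) = (5.2828, 3.0500)
link 1: phi[1] = 30 + -45 = -15 deg
  cos(-15 deg) = 0.9659, sin(-15 deg) = -0.2588
  joint[2] = (5.2828, 3.0500) + 5.3 * (0.9659, -0.2588) = (5.2828 + 5.1194, 3.0500 + -1.3717) = (10.4022, 1.6783)
link 2: phi[2] = 30 + -45 + 120 = 105 deg
  cos(105 deg) = -0.2588, sin(105 deg) = 0.9659
  joint[3] = (10.4022, 1.6783) + 3.3 * (-0.2588, 0.9659) = (10.4022 + -0.8541, 1.6783 + 3.1876) = (9.5481, 4.8658)
link 3: phi[3] = 30 + -45 + 120 + -85 = 20 deg
  cos(20 deg) = 0.9397, sin(20 deg) = 0.3420
  joint[4] = (9.5481, 4.8658) + 3.4 * (0.9397, 0.3420) = (9.5481 + 3.1950, 4.8658 + 1.1629) = (12.7430, 6.0287)
End effector: (12.7430, 6.0287)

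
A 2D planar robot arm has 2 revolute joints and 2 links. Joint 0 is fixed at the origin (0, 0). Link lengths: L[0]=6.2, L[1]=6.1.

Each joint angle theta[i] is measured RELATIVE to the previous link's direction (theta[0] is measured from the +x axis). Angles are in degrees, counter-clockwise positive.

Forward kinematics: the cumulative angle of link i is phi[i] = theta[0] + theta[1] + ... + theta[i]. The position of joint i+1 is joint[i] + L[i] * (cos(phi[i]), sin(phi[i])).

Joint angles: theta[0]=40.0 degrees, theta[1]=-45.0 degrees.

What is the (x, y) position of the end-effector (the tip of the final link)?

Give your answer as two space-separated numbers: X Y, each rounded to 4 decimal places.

Answer: 10.8263 3.4536

Derivation:
joint[0] = (0.0000, 0.0000)  (base)
link 0: phi[0] = 40 = 40 deg
  cos(40 deg) = 0.7660, sin(40 deg) = 0.6428
  joint[1] = (0.0000, 0.0000) + 6.2 * (0.7660, 0.6428) = (0.0000 + 4.7495, 0.0000 + 3.9853) = (4.7495, 3.9853)
link 1: phi[1] = 40 + -45 = -5 deg
  cos(-5 deg) = 0.9962, sin(-5 deg) = -0.0872
  joint[2] = (4.7495, 3.9853) + 6.1 * (0.9962, -0.0872) = (4.7495 + 6.0768, 3.9853 + -0.5317) = (10.8263, 3.4536)
End effector: (10.8263, 3.4536)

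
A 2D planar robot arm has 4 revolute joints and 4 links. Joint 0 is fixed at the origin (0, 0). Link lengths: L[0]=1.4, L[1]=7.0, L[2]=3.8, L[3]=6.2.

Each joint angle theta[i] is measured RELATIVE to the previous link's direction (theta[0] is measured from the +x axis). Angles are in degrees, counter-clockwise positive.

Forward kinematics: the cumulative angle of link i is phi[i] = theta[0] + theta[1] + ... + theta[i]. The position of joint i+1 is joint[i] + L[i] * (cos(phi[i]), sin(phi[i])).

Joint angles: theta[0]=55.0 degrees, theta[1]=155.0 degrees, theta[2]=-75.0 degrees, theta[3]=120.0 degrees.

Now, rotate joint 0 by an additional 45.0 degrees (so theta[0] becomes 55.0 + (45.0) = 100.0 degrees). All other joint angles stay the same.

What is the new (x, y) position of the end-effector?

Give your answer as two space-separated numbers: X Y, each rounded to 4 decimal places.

Answer: -2.7548 -10.7521

Derivation:
joint[0] = (0.0000, 0.0000)  (base)
link 0: phi[0] = 100 = 100 deg
  cos(100 deg) = -0.1736, sin(100 deg) = 0.9848
  joint[1] = (0.0000, 0.0000) + 1.4 * (-0.1736, 0.9848) = (0.0000 + -0.2431, 0.0000 + 1.3787) = (-0.2431, 1.3787)
link 1: phi[1] = 100 + 155 = 255 deg
  cos(255 deg) = -0.2588, sin(255 deg) = -0.9659
  joint[2] = (-0.2431, 1.3787) + 7 * (-0.2588, -0.9659) = (-0.2431 + -1.8117, 1.3787 + -6.7615) = (-2.0548, -5.3827)
link 2: phi[2] = 100 + 155 + -75 = 180 deg
  cos(180 deg) = -1.0000, sin(180 deg) = 0.0000
  joint[3] = (-2.0548, -5.3827) + 3.8 * (-1.0000, 0.0000) = (-2.0548 + -3.8000, -5.3827 + 0.0000) = (-5.8548, -5.3827)
link 3: phi[3] = 100 + 155 + -75 + 120 = 300 deg
  cos(300 deg) = 0.5000, sin(300 deg) = -0.8660
  joint[4] = (-5.8548, -5.3827) + 6.2 * (0.5000, -0.8660) = (-5.8548 + 3.1000, -5.3827 + -5.3694) = (-2.7548, -10.7521)
End effector: (-2.7548, -10.7521)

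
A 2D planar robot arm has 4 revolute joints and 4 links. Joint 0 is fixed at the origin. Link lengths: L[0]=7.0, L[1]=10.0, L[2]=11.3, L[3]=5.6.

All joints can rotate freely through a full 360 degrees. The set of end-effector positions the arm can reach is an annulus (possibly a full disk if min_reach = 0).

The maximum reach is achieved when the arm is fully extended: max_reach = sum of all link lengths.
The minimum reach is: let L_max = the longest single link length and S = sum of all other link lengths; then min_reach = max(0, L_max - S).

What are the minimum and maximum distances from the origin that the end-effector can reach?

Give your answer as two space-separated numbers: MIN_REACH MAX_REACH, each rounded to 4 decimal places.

Link lengths: [7.0, 10.0, 11.3, 5.6]
max_reach = 7 + 10 + 11.3 + 5.6 = 33.9
L_max = max([7.0, 10.0, 11.3, 5.6]) = 11.3
S (sum of others) = 33.9 - 11.3 = 22.6
min_reach = max(0, 11.3 - 22.6) = max(0, -11.3) = 0

Answer: 0.0000 33.9000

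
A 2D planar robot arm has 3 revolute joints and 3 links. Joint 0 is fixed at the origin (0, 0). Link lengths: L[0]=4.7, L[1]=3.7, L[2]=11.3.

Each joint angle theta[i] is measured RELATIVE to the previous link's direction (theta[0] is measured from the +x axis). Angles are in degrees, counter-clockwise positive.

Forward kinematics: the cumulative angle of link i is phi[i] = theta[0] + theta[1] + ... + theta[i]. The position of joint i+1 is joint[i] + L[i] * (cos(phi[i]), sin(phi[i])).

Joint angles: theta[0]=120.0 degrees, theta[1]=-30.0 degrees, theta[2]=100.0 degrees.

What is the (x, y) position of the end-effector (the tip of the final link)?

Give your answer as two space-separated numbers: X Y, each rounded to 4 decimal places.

joint[0] = (0.0000, 0.0000)  (base)
link 0: phi[0] = 120 = 120 deg
  cos(120 deg) = -0.5000, sin(120 deg) = 0.8660
  joint[1] = (0.0000, 0.0000) + 4.7 * (-0.5000, 0.8660) = (0.0000 + -2.3500, 0.0000 + 4.0703) = (-2.3500, 4.0703)
link 1: phi[1] = 120 + -30 = 90 deg
  cos(90 deg) = 0.0000, sin(90 deg) = 1.0000
  joint[2] = (-2.3500, 4.0703) + 3.7 * (0.0000, 1.0000) = (-2.3500 + 0.0000, 4.0703 + 3.7000) = (-2.3500, 7.7703)
link 2: phi[2] = 120 + -30 + 100 = 190 deg
  cos(190 deg) = -0.9848, sin(190 deg) = -0.1736
  joint[3] = (-2.3500, 7.7703) + 11.3 * (-0.9848, -0.1736) = (-2.3500 + -11.1283, 7.7703 + -1.9622) = (-13.4783, 5.8081)
End effector: (-13.4783, 5.8081)

Answer: -13.4783 5.8081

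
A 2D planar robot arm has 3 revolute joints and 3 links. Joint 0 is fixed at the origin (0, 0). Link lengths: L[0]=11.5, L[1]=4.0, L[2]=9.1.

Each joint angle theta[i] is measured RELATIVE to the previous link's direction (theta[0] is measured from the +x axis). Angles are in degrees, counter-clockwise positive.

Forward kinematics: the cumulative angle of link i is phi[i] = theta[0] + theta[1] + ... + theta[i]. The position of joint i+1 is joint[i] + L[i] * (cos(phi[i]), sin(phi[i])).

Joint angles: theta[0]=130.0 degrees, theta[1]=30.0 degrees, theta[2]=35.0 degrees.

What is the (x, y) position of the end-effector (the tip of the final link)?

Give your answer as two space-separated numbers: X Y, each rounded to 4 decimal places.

Answer: -19.9408 7.8223

Derivation:
joint[0] = (0.0000, 0.0000)  (base)
link 0: phi[0] = 130 = 130 deg
  cos(130 deg) = -0.6428, sin(130 deg) = 0.7660
  joint[1] = (0.0000, 0.0000) + 11.5 * (-0.6428, 0.7660) = (0.0000 + -7.3921, 0.0000 + 8.8095) = (-7.3921, 8.8095)
link 1: phi[1] = 130 + 30 = 160 deg
  cos(160 deg) = -0.9397, sin(160 deg) = 0.3420
  joint[2] = (-7.3921, 8.8095) + 4 * (-0.9397, 0.3420) = (-7.3921 + -3.7588, 8.8095 + 1.3681) = (-11.1508, 10.1776)
link 2: phi[2] = 130 + 30 + 35 = 195 deg
  cos(195 deg) = -0.9659, sin(195 deg) = -0.2588
  joint[3] = (-11.1508, 10.1776) + 9.1 * (-0.9659, -0.2588) = (-11.1508 + -8.7899, 10.1776 + -2.3553) = (-19.9408, 7.8223)
End effector: (-19.9408, 7.8223)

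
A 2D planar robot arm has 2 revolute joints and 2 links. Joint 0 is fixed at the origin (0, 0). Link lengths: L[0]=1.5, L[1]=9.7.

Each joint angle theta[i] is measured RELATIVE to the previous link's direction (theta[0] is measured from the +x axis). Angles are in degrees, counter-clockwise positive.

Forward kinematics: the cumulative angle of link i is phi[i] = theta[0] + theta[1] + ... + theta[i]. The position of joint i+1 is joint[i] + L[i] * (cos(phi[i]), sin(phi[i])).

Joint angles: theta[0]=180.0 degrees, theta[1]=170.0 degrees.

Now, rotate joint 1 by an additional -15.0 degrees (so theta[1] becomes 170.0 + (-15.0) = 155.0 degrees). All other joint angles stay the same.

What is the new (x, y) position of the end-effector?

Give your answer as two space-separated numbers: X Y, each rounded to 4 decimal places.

Answer: 7.2912 -4.0994

Derivation:
joint[0] = (0.0000, 0.0000)  (base)
link 0: phi[0] = 180 = 180 deg
  cos(180 deg) = -1.0000, sin(180 deg) = 0.0000
  joint[1] = (0.0000, 0.0000) + 1.5 * (-1.0000, 0.0000) = (0.0000 + -1.5000, 0.0000 + 0.0000) = (-1.5000, 0.0000)
link 1: phi[1] = 180 + 155 = 335 deg
  cos(335 deg) = 0.9063, sin(335 deg) = -0.4226
  joint[2] = (-1.5000, 0.0000) + 9.7 * (0.9063, -0.4226) = (-1.5000 + 8.7912, 0.0000 + -4.0994) = (7.2912, -4.0994)
End effector: (7.2912, -4.0994)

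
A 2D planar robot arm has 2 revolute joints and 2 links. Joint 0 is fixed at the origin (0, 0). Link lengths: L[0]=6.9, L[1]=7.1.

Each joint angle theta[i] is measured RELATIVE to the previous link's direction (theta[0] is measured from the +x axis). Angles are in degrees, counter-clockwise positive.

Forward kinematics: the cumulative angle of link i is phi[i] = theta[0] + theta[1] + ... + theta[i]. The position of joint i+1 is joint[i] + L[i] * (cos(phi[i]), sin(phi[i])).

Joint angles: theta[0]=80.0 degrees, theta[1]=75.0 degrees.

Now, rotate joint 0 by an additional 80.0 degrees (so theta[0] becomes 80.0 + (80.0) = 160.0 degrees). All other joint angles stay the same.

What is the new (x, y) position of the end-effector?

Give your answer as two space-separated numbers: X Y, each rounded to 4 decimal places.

joint[0] = (0.0000, 0.0000)  (base)
link 0: phi[0] = 160 = 160 deg
  cos(160 deg) = -0.9397, sin(160 deg) = 0.3420
  joint[1] = (0.0000, 0.0000) + 6.9 * (-0.9397, 0.3420) = (0.0000 + -6.4839, 0.0000 + 2.3599) = (-6.4839, 2.3599)
link 1: phi[1] = 160 + 75 = 235 deg
  cos(235 deg) = -0.5736, sin(235 deg) = -0.8192
  joint[2] = (-6.4839, 2.3599) + 7.1 * (-0.5736, -0.8192) = (-6.4839 + -4.0724, 2.3599 + -5.8160) = (-10.5563, -3.4560)
End effector: (-10.5563, -3.4560)

Answer: -10.5563 -3.4560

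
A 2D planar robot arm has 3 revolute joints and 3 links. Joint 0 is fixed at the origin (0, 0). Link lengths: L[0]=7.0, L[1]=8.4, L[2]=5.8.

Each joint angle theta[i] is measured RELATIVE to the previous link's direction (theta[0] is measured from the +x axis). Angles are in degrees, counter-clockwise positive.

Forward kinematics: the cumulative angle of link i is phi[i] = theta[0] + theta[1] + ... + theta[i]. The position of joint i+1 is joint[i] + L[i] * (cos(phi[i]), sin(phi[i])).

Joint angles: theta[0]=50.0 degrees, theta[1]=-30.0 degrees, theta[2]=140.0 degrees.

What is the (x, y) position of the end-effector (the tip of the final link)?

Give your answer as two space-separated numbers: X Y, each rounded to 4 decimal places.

Answer: 6.9427 10.2190

Derivation:
joint[0] = (0.0000, 0.0000)  (base)
link 0: phi[0] = 50 = 50 deg
  cos(50 deg) = 0.6428, sin(50 deg) = 0.7660
  joint[1] = (0.0000, 0.0000) + 7 * (0.6428, 0.7660) = (0.0000 + 4.4995, 0.0000 + 5.3623) = (4.4995, 5.3623)
link 1: phi[1] = 50 + -30 = 20 deg
  cos(20 deg) = 0.9397, sin(20 deg) = 0.3420
  joint[2] = (4.4995, 5.3623) + 8.4 * (0.9397, 0.3420) = (4.4995 + 7.8934, 5.3623 + 2.8730) = (12.3929, 8.2353)
link 2: phi[2] = 50 + -30 + 140 = 160 deg
  cos(160 deg) = -0.9397, sin(160 deg) = 0.3420
  joint[3] = (12.3929, 8.2353) + 5.8 * (-0.9397, 0.3420) = (12.3929 + -5.4502, 8.2353 + 1.9837) = (6.9427, 10.2190)
End effector: (6.9427, 10.2190)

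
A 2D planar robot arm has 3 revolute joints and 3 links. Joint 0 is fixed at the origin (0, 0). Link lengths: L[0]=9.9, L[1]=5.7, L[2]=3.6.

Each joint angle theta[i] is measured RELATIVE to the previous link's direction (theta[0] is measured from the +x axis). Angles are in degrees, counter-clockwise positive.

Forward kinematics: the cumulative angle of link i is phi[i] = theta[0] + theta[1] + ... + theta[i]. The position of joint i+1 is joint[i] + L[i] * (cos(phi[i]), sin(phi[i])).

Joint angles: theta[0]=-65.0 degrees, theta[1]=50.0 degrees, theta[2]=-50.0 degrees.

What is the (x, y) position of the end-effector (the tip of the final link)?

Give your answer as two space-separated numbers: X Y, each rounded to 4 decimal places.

Answer: 11.2111 -13.7104

Derivation:
joint[0] = (0.0000, 0.0000)  (base)
link 0: phi[0] = -65 = -65 deg
  cos(-65 deg) = 0.4226, sin(-65 deg) = -0.9063
  joint[1] = (0.0000, 0.0000) + 9.9 * (0.4226, -0.9063) = (0.0000 + 4.1839, 0.0000 + -8.9724) = (4.1839, -8.9724)
link 1: phi[1] = -65 + 50 = -15 deg
  cos(-15 deg) = 0.9659, sin(-15 deg) = -0.2588
  joint[2] = (4.1839, -8.9724) + 5.7 * (0.9659, -0.2588) = (4.1839 + 5.5058, -8.9724 + -1.4753) = (9.6897, -10.4477)
link 2: phi[2] = -65 + 50 + -50 = -65 deg
  cos(-65 deg) = 0.4226, sin(-65 deg) = -0.9063
  joint[3] = (9.6897, -10.4477) + 3.6 * (0.4226, -0.9063) = (9.6897 + 1.5214, -10.4477 + -3.2627) = (11.2111, -13.7104)
End effector: (11.2111, -13.7104)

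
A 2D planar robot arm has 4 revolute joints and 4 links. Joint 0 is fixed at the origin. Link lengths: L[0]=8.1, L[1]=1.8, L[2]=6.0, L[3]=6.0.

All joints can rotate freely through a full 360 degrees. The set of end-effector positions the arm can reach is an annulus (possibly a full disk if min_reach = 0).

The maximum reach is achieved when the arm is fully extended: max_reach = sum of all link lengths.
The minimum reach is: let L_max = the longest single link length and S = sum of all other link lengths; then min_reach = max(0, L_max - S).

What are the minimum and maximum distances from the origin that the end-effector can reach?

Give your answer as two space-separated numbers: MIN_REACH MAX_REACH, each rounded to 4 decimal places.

Link lengths: [8.1, 1.8, 6.0, 6.0]
max_reach = 8.1 + 1.8 + 6 + 6 = 21.9
L_max = max([8.1, 1.8, 6.0, 6.0]) = 8.1
S (sum of others) = 21.9 - 8.1 = 13.8
min_reach = max(0, 8.1 - 13.8) = max(0, -5.7) = 0

Answer: 0.0000 21.9000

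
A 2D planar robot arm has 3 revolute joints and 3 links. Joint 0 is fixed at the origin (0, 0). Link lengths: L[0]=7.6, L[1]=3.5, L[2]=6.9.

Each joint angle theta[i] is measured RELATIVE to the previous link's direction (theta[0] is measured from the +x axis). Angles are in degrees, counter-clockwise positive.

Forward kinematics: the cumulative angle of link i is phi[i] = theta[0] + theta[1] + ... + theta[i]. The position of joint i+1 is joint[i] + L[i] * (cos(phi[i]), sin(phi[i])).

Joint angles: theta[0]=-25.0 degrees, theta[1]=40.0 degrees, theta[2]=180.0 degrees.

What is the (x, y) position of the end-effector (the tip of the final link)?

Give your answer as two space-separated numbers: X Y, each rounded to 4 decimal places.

Answer: 3.6038 -4.0919

Derivation:
joint[0] = (0.0000, 0.0000)  (base)
link 0: phi[0] = -25 = -25 deg
  cos(-25 deg) = 0.9063, sin(-25 deg) = -0.4226
  joint[1] = (0.0000, 0.0000) + 7.6 * (0.9063, -0.4226) = (0.0000 + 6.8879, 0.0000 + -3.2119) = (6.8879, -3.2119)
link 1: phi[1] = -25 + 40 = 15 deg
  cos(15 deg) = 0.9659, sin(15 deg) = 0.2588
  joint[2] = (6.8879, -3.2119) + 3.5 * (0.9659, 0.2588) = (6.8879 + 3.3807, -3.2119 + 0.9059) = (10.2687, -2.3060)
link 2: phi[2] = -25 + 40 + 180 = 195 deg
  cos(195 deg) = -0.9659, sin(195 deg) = -0.2588
  joint[3] = (10.2687, -2.3060) + 6.9 * (-0.9659, -0.2588) = (10.2687 + -6.6649, -2.3060 + -1.7859) = (3.6038, -4.0919)
End effector: (3.6038, -4.0919)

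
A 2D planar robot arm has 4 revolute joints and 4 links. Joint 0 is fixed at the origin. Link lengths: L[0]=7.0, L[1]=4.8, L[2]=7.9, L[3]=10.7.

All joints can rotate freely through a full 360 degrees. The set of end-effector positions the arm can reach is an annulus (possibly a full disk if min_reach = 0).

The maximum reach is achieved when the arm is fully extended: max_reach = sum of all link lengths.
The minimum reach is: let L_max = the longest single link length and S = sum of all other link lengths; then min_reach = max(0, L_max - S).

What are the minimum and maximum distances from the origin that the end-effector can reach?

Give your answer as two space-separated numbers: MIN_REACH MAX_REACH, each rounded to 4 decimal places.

Link lengths: [7.0, 4.8, 7.9, 10.7]
max_reach = 7 + 4.8 + 7.9 + 10.7 = 30.4
L_max = max([7.0, 4.8, 7.9, 10.7]) = 10.7
S (sum of others) = 30.4 - 10.7 = 19.7
min_reach = max(0, 10.7 - 19.7) = max(0, -9) = 0

Answer: 0.0000 30.4000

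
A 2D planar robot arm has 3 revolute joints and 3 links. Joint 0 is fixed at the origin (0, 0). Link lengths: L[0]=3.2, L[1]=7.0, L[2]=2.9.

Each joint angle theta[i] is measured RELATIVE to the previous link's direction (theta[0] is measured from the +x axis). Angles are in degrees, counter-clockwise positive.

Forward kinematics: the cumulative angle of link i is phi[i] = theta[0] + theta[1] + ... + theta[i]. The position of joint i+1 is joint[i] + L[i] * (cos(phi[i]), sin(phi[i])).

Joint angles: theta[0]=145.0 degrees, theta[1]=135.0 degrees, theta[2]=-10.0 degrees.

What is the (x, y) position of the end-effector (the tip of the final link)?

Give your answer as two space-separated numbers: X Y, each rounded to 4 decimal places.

Answer: -1.4057 -7.9582

Derivation:
joint[0] = (0.0000, 0.0000)  (base)
link 0: phi[0] = 145 = 145 deg
  cos(145 deg) = -0.8192, sin(145 deg) = 0.5736
  joint[1] = (0.0000, 0.0000) + 3.2 * (-0.8192, 0.5736) = (0.0000 + -2.6213, 0.0000 + 1.8354) = (-2.6213, 1.8354)
link 1: phi[1] = 145 + 135 = 280 deg
  cos(280 deg) = 0.1736, sin(280 deg) = -0.9848
  joint[2] = (-2.6213, 1.8354) + 7 * (0.1736, -0.9848) = (-2.6213 + 1.2155, 1.8354 + -6.8937) = (-1.4057, -5.0582)
link 2: phi[2] = 145 + 135 + -10 = 270 deg
  cos(270 deg) = -0.0000, sin(270 deg) = -1.0000
  joint[3] = (-1.4057, -5.0582) + 2.9 * (-0.0000, -1.0000) = (-1.4057 + -0.0000, -5.0582 + -2.9000) = (-1.4057, -7.9582)
End effector: (-1.4057, -7.9582)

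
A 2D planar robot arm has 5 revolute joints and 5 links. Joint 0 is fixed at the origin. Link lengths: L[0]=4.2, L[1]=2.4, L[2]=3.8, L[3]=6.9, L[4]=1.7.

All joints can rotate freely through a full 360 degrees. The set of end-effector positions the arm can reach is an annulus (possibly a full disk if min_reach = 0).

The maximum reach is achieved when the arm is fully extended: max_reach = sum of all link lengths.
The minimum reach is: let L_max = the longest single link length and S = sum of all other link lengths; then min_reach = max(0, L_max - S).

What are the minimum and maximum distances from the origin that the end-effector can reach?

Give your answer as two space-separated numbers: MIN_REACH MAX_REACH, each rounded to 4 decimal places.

Answer: 0.0000 19.0000

Derivation:
Link lengths: [4.2, 2.4, 3.8, 6.9, 1.7]
max_reach = 4.2 + 2.4 + 3.8 + 6.9 + 1.7 = 19
L_max = max([4.2, 2.4, 3.8, 6.9, 1.7]) = 6.9
S (sum of others) = 19 - 6.9 = 12.1
min_reach = max(0, 6.9 - 12.1) = max(0, -5.2) = 0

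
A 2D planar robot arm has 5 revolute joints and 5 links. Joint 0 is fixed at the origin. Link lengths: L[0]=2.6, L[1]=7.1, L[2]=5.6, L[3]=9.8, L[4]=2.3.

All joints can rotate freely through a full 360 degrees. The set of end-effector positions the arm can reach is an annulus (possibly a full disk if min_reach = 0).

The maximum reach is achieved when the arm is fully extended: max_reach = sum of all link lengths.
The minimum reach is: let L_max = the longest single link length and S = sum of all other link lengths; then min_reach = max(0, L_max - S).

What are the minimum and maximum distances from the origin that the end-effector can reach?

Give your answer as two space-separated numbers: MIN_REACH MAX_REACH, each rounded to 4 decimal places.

Answer: 0.0000 27.4000

Derivation:
Link lengths: [2.6, 7.1, 5.6, 9.8, 2.3]
max_reach = 2.6 + 7.1 + 5.6 + 9.8 + 2.3 = 27.4
L_max = max([2.6, 7.1, 5.6, 9.8, 2.3]) = 9.8
S (sum of others) = 27.4 - 9.8 = 17.6
min_reach = max(0, 9.8 - 17.6) = max(0, -7.8) = 0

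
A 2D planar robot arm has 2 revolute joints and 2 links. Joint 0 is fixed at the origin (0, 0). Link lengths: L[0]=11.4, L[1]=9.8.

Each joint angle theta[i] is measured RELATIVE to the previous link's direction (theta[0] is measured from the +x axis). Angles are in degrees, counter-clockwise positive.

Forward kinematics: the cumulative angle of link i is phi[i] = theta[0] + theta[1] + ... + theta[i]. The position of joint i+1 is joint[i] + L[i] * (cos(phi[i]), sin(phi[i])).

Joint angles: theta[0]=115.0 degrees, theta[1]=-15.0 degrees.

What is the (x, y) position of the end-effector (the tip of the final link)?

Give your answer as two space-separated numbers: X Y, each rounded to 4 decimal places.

Answer: -6.5196 19.9830

Derivation:
joint[0] = (0.0000, 0.0000)  (base)
link 0: phi[0] = 115 = 115 deg
  cos(115 deg) = -0.4226, sin(115 deg) = 0.9063
  joint[1] = (0.0000, 0.0000) + 11.4 * (-0.4226, 0.9063) = (0.0000 + -4.8178, 0.0000 + 10.3319) = (-4.8178, 10.3319)
link 1: phi[1] = 115 + -15 = 100 deg
  cos(100 deg) = -0.1736, sin(100 deg) = 0.9848
  joint[2] = (-4.8178, 10.3319) + 9.8 * (-0.1736, 0.9848) = (-4.8178 + -1.7018, 10.3319 + 9.6511) = (-6.5196, 19.9830)
End effector: (-6.5196, 19.9830)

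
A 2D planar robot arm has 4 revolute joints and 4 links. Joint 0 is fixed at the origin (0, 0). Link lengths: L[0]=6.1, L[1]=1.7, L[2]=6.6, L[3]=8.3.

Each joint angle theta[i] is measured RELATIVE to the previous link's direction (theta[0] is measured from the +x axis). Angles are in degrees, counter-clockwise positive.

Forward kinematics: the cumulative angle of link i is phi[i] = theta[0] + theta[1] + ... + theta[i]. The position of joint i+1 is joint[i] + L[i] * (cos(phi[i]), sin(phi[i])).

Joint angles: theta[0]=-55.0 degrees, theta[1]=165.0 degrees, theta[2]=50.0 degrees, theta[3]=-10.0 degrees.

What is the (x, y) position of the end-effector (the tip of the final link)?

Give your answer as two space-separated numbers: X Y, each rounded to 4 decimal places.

Answer: -10.4726 3.0080

Derivation:
joint[0] = (0.0000, 0.0000)  (base)
link 0: phi[0] = -55 = -55 deg
  cos(-55 deg) = 0.5736, sin(-55 deg) = -0.8192
  joint[1] = (0.0000, 0.0000) + 6.1 * (0.5736, -0.8192) = (0.0000 + 3.4988, 0.0000 + -4.9968) = (3.4988, -4.9968)
link 1: phi[1] = -55 + 165 = 110 deg
  cos(110 deg) = -0.3420, sin(110 deg) = 0.9397
  joint[2] = (3.4988, -4.9968) + 1.7 * (-0.3420, 0.9397) = (3.4988 + -0.5814, -4.9968 + 1.5975) = (2.9174, -3.3994)
link 2: phi[2] = -55 + 165 + 50 = 160 deg
  cos(160 deg) = -0.9397, sin(160 deg) = 0.3420
  joint[3] = (2.9174, -3.3994) + 6.6 * (-0.9397, 0.3420) = (2.9174 + -6.2020, -3.3994 + 2.2573) = (-3.2846, -1.1420)
link 3: phi[3] = -55 + 165 + 50 + -10 = 150 deg
  cos(150 deg) = -0.8660, sin(150 deg) = 0.5000
  joint[4] = (-3.2846, -1.1420) + 8.3 * (-0.8660, 0.5000) = (-3.2846 + -7.1880, -1.1420 + 4.1500) = (-10.4726, 3.0080)
End effector: (-10.4726, 3.0080)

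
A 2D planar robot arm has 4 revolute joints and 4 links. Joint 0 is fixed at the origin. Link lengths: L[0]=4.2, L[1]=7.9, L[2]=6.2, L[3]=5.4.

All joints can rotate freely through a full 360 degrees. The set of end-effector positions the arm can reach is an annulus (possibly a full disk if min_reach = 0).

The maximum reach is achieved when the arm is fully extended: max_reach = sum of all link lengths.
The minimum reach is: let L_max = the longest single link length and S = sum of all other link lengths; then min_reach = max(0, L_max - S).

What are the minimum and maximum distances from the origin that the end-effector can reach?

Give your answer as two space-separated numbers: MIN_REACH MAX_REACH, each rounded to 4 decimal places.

Link lengths: [4.2, 7.9, 6.2, 5.4]
max_reach = 4.2 + 7.9 + 6.2 + 5.4 = 23.7
L_max = max([4.2, 7.9, 6.2, 5.4]) = 7.9
S (sum of others) = 23.7 - 7.9 = 15.8
min_reach = max(0, 7.9 - 15.8) = max(0, -7.9) = 0

Answer: 0.0000 23.7000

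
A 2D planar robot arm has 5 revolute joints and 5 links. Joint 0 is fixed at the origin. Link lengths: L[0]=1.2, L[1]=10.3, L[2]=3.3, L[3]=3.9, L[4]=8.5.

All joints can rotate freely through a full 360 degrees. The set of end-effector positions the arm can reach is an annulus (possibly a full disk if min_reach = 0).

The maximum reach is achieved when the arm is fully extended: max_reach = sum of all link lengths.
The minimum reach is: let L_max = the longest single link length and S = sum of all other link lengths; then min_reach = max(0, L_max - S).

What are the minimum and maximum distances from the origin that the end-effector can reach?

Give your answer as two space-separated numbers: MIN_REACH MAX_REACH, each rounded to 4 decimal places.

Answer: 0.0000 27.2000

Derivation:
Link lengths: [1.2, 10.3, 3.3, 3.9, 8.5]
max_reach = 1.2 + 10.3 + 3.3 + 3.9 + 8.5 = 27.2
L_max = max([1.2, 10.3, 3.3, 3.9, 8.5]) = 10.3
S (sum of others) = 27.2 - 10.3 = 16.9
min_reach = max(0, 10.3 - 16.9) = max(0, -6.6) = 0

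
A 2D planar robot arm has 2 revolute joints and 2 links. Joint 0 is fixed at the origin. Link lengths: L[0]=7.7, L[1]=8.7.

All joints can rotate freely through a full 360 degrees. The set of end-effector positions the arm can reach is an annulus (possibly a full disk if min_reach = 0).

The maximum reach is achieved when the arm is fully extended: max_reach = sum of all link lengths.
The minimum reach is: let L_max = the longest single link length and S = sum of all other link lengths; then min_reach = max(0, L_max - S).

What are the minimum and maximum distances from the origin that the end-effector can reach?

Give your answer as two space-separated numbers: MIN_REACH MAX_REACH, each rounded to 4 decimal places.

Answer: 1.0000 16.4000

Derivation:
Link lengths: [7.7, 8.7]
max_reach = 7.7 + 8.7 = 16.4
L_max = max([7.7, 8.7]) = 8.7
S (sum of others) = 16.4 - 8.7 = 7.7
min_reach = max(0, 8.7 - 7.7) = max(0, 1) = 1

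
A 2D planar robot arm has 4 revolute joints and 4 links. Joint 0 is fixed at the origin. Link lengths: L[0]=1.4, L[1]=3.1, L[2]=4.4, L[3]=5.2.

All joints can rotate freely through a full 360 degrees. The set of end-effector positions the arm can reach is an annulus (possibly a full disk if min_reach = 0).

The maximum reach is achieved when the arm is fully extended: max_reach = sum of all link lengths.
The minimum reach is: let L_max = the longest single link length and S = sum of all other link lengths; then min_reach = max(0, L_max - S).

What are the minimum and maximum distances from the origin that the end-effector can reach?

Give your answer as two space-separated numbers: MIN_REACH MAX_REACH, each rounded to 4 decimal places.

Answer: 0.0000 14.1000

Derivation:
Link lengths: [1.4, 3.1, 4.4, 5.2]
max_reach = 1.4 + 3.1 + 4.4 + 5.2 = 14.1
L_max = max([1.4, 3.1, 4.4, 5.2]) = 5.2
S (sum of others) = 14.1 - 5.2 = 8.9
min_reach = max(0, 5.2 - 8.9) = max(0, -3.7) = 0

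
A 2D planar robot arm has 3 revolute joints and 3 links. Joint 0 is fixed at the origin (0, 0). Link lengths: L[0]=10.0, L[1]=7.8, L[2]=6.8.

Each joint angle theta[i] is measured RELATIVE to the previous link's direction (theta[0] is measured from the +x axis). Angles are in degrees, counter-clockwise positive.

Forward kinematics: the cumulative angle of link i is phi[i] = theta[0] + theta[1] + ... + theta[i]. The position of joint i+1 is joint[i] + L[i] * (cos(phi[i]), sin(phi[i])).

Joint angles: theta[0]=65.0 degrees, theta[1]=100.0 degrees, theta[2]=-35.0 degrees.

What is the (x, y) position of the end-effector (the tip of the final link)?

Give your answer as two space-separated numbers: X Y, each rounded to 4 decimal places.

joint[0] = (0.0000, 0.0000)  (base)
link 0: phi[0] = 65 = 65 deg
  cos(65 deg) = 0.4226, sin(65 deg) = 0.9063
  joint[1] = (0.0000, 0.0000) + 10 * (0.4226, 0.9063) = (0.0000 + 4.2262, 0.0000 + 9.0631) = (4.2262, 9.0631)
link 1: phi[1] = 65 + 100 = 165 deg
  cos(165 deg) = -0.9659, sin(165 deg) = 0.2588
  joint[2] = (4.2262, 9.0631) + 7.8 * (-0.9659, 0.2588) = (4.2262 + -7.5342, 9.0631 + 2.0188) = (-3.3080, 11.0819)
link 2: phi[2] = 65 + 100 + -35 = 130 deg
  cos(130 deg) = -0.6428, sin(130 deg) = 0.7660
  joint[3] = (-3.3080, 11.0819) + 6.8 * (-0.6428, 0.7660) = (-3.3080 + -4.3710, 11.0819 + 5.2091) = (-7.6790, 16.2910)
End effector: (-7.6790, 16.2910)

Answer: -7.6790 16.2910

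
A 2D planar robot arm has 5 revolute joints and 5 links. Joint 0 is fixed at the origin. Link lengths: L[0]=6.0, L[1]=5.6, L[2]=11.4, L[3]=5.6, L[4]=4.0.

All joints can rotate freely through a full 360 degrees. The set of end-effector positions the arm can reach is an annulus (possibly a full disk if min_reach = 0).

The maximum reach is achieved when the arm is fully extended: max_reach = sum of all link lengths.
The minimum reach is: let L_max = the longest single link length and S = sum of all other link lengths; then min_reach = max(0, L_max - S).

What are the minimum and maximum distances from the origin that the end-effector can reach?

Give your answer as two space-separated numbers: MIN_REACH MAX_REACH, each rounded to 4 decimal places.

Link lengths: [6.0, 5.6, 11.4, 5.6, 4.0]
max_reach = 6 + 5.6 + 11.4 + 5.6 + 4 = 32.6
L_max = max([6.0, 5.6, 11.4, 5.6, 4.0]) = 11.4
S (sum of others) = 32.6 - 11.4 = 21.2
min_reach = max(0, 11.4 - 21.2) = max(0, -9.8) = 0

Answer: 0.0000 32.6000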